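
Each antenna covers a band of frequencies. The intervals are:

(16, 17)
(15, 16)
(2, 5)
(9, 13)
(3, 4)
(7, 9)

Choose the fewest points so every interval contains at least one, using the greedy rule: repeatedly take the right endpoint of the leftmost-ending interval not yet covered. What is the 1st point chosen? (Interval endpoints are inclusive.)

By right end: [3,4]  [2,5]  [7,9]  [9,13]  [15,16]  [16,17]
[3,4] uncovered → point at 4; [7,9] uncovered → point at 9; [15,16] uncovered → point at 16.
Points: 4, 9, 16 (3 total).

4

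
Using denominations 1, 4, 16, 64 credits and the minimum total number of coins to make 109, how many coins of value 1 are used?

Greedy: take as many of the largest coin as possible, then repeat with the remainder.
109 = 1×64 + 2×16 + 3×4 + 1×1
Count of 1: 1

1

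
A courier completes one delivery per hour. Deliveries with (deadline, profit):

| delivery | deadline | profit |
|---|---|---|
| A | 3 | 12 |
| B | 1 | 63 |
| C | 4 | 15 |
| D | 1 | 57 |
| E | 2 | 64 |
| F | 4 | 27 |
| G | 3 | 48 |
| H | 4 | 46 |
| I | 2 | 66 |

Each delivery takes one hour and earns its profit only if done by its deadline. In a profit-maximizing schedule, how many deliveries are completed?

4

Sort by profit descending; place each in the latest free slot ≤ its deadline.
Profit order: I=66 E=64 B=63 D=57 G=48 H=46 F=27 C=15 A=12
Assign: I→slot 2, E→slot 1, B skipped, D skipped, G→slot 3, H→slot 4, F skipped, C skipped, A skipped.
Slots: [1:E] [2:I] [3:G] [4:H]
4 of 9 scheduled.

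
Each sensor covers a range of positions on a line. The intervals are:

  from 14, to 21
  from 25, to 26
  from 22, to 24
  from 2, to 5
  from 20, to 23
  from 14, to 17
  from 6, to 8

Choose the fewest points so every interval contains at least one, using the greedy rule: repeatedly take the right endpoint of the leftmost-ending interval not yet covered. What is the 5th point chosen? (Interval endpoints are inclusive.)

26

By right end: [2,5]  [6,8]  [14,17]  [14,21]  [20,23]  [22,24]  [25,26]
[2,5] uncovered → point at 5; [6,8] uncovered → point at 8; [14,17] uncovered → point at 17; [20,23] uncovered → point at 23; [25,26] uncovered → point at 26.
Points: 5, 8, 17, 23, 26 (5 total).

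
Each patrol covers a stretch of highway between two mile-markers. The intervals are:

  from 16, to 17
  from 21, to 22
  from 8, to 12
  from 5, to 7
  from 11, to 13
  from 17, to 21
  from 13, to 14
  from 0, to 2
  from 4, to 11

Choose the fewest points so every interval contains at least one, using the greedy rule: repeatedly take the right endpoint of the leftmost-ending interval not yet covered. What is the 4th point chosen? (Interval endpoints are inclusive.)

Process intervals by earliest right end; each time one isn't hit yet, stab at its right endpoint.
By right end: [0,2]  [5,7]  [4,11]  [8,12]  [11,13]  [13,14]  [16,17]  [17,21]  [21,22]
[0,2] uncovered → point at 2; [5,7] uncovered → point at 7; [8,12] uncovered → point at 12; [13,14] uncovered → point at 14; [16,17] uncovered → point at 17; [21,22] uncovered → point at 22.
Points: 2, 7, 12, 14, 17, 22 (6 total).

14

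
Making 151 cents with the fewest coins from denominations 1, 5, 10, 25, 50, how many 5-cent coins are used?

151 − 3×50→1 − 1×1→0
Count of 5: 0

0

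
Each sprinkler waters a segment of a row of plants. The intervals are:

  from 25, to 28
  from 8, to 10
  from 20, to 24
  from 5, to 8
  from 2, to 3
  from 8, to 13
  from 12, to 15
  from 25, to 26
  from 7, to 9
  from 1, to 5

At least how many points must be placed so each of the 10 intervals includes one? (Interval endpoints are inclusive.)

5

Process intervals by earliest right end; each time one isn't hit yet, stab at its right endpoint.
Sorted: [2,3] [1,5] [5,8] [7,9] [8,10] [8,13] [12,15] [20,24] [25,26] [25,28]
{[2,3],[1,5]} hit by 3; {[5,8],[7,9],[8,10],[8,13]} hit by 8; {[12,15]} hit by 15; {[20,24]} hit by 24; {[25,26],[25,28]} hit by 26.
Points: 3, 8, 15, 24, 26 (5 total).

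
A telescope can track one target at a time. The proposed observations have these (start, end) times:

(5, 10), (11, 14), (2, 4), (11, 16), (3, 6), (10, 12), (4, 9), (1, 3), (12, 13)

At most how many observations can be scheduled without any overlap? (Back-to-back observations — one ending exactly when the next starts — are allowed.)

4

Sort by end time and greedily take each interval whose start is ≥ the last chosen end.
Sorted by end: (1,3)  (2,4)  (3,6)  (4,9)  (5,10)  (10,12)  (12,13)  (11,14)  (11,16)
take (1,3); take (3,6); skip (4,9); take (10,12); take (12,13); skip (11,14); skip (11,16).
Selected 4 observations.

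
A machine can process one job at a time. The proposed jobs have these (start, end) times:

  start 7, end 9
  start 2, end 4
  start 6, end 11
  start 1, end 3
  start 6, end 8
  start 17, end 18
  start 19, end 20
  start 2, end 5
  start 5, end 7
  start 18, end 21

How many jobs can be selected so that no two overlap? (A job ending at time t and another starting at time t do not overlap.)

Sort by end time and greedily take each interval whose start is ≥ the last chosen end.
Sorted by end: (1,3)  (2,4)  (2,5)  (5,7)  (6,8)  (7,9)  (6,11)  (17,18)  (19,20)  (18,21)
take (1,3); take (5,7); take (7,9); skip (6,11); take (17,18); take (19,20).
Selected 5 jobs.

5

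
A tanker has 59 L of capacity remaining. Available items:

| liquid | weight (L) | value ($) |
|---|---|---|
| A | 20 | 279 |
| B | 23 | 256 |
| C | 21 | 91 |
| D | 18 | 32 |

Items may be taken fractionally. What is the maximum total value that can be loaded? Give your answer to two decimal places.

604.33

Order: A (279/20=13.95) > B (256/23=11.13) > C (91/21=4.33) > D (32/18=1.78)
Fill: take A (20 @ 279) → take B (23 @ 256) → take 16/21 of C → 69.33; 59/59 used.
Total value = 604.33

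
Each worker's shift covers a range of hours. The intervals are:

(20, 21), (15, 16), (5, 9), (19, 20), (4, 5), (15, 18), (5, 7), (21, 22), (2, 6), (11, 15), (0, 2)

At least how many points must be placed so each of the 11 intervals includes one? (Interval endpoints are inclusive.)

5

Process intervals by earliest right end; each time one isn't hit yet, stab at its right endpoint.
By right end: [0,2]  [4,5]  [2,6]  [5,7]  [5,9]  [11,15]  [15,16]  [15,18]  [19,20]  [20,21]  [21,22]
[0,2] uncovered → point at 2; [4,5] uncovered → point at 5; [11,15] uncovered → point at 15; [19,20] uncovered → point at 20; [21,22] uncovered → point at 22.
Points: 2, 5, 15, 20, 22 (5 total).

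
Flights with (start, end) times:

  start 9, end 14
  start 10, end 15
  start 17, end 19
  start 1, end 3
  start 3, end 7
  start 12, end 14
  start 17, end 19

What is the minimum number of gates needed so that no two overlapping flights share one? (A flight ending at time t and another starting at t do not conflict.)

The answer is the maximum number of intervals overlapping at any instant.
Events (time:±→running): 1:+→1 3:-→0 3:+→1 7:-→0 9:+→1 10:+→2 12:+→3 … peak 3.

3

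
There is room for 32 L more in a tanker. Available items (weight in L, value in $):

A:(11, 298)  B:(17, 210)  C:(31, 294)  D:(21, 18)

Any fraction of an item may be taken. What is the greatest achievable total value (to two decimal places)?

545.94

Ratios (sorted): A 27.09, B 12.35, C 9.48, D 0.86
take A (11 @ 298); take B (17 @ 210); take 4/31 of C → 37.94. Capacity used 32/32.
Total value = 545.94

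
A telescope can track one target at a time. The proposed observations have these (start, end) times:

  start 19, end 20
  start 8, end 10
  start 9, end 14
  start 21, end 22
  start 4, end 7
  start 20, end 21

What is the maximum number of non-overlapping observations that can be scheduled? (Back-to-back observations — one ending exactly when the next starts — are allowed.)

Order by finish time; keep every interval that doesn't clash with the previous kept one.
By end time: (4,7), (8,10), (9,14), (19,20), (20,21), (21,22).
Pick (4,7); next start ≥ 7 → (8,10); next start ≥ 10 → (19,20); next start ≥ 20 → (20,21); next start ≥ 21 → (21,22).
Selected 5 observations.

5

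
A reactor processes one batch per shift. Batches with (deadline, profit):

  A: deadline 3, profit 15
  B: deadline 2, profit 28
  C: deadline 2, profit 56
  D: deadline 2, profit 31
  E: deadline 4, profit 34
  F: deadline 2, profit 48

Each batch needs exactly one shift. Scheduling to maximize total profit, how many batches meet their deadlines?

4

By profit: C(d2,56), F(d2,48), E(d4,34), D(d2,31), B(d2,28), A(d3,15)
C→slot 2; F→slot 1; E→slot 4; D skipped; B skipped; A→slot 3.
4 of 6 scheduled.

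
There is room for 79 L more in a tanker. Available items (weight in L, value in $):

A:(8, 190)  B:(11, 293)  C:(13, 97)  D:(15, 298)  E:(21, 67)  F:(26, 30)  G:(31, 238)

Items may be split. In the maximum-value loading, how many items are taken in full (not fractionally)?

5

Sort by value per unit weight and fill in that order.
Ratios (sorted): B 26.64, A 23.75, D 19.87, G 7.68, C 7.46, E 3.19, F 1.15
take B (11 @ 293); take A (8 @ 190); take D (15 @ 298); take G (31 @ 238); take C (13 @ 97); take 1/21 of E → 3.19. Capacity used 79/79.
5 item(s) taken whole; one partial (take 1/21 of E).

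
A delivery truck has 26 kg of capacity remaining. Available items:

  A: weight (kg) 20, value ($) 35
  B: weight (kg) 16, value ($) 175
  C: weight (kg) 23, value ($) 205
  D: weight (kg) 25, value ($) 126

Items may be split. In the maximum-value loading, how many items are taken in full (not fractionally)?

1

Sort by value per unit weight and fill in that order.
Ratios (sorted): B 10.94, C 8.91, D 5.04, A 1.75
take B (16 @ 175); take 10/23 of C → 89.13. Capacity used 26/26.
1 item(s) taken whole; one partial (take 10/23 of C).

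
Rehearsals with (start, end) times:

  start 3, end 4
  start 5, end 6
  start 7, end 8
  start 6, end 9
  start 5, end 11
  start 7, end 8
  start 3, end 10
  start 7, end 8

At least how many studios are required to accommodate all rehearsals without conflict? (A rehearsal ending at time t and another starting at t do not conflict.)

Count concurrent intervals with a sweep; the peak is the room count.
starts: [3, 3, 5, 5, 6, 7, 7, 7]
ends:   [4, 6, 8, 8, 8, 9, 10, 11]
s3→1 s3→2 e4→1 s5→2 s5→3 e6→2 s6→3 s7→4 s7→5 s7→6  — peak 6.

6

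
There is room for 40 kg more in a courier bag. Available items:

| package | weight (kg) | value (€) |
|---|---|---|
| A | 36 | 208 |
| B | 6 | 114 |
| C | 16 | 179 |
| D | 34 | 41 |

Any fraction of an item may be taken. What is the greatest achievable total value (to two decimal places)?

397.00

Ratios (sorted): B 19.00, C 11.19, A 5.78, D 1.21
take B (6 @ 114); take C (16 @ 179); take 18/36 of A → 104.00. Capacity used 40/40.
Total value = 397.00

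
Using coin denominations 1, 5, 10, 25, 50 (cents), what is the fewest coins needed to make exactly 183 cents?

Greedy: take as many of the largest coin as possible, then repeat with the remainder.
183 − 3×50→33 − 1×25→8 − 1×5→3 − 3×1→0
Total coins = 3 + 1 + 1 + 3 = 8

8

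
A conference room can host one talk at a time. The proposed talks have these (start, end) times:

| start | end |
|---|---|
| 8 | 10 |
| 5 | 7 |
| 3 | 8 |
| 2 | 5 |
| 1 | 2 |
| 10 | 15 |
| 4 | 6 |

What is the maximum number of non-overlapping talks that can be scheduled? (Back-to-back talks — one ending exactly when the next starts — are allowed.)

5

By end time: (1,2), (2,5), (4,6), (5,7), (3,8), (8,10), (10,15).
Pick (1,2); next start ≥ 2 → (2,5); next start ≥ 5 → (5,7); next start ≥ 7 → (8,10); next start ≥ 10 → (10,15).
Selected 5 talks.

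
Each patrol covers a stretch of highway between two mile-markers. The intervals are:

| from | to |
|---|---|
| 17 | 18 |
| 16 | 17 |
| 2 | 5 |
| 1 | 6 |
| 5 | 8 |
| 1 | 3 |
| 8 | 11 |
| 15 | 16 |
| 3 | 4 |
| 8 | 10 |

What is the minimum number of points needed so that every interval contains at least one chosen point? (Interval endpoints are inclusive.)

4

By right end: [1,3]  [3,4]  [2,5]  [1,6]  [5,8]  [8,10]  [8,11]  [15,16]  [16,17]  [17,18]
[1,3] uncovered → point at 3; [5,8] uncovered → point at 8; [15,16] uncovered → point at 16; [17,18] uncovered → point at 18.
Points: 3, 8, 16, 18 (4 total).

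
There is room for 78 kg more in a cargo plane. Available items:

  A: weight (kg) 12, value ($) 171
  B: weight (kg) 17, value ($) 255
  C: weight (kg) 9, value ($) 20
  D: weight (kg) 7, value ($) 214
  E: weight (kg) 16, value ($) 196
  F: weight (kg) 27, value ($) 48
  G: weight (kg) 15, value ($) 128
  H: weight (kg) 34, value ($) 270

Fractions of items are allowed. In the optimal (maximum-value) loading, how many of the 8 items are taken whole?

5

Ratios (sorted): D 30.57, B 15.00, A 14.25, E 12.25, G 8.53, H 7.94, C 2.22, F 1.78
take D (7 @ 214); take B (17 @ 255); take A (12 @ 171); take E (16 @ 196); take G (15 @ 128); take 11/34 of H → 87.35. Capacity used 78/78.
5 item(s) taken whole; one partial (take 11/34 of H).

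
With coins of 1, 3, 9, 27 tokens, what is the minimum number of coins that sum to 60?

4

60 = 2×27 + 2×3
Total coins = 2 + 2 = 4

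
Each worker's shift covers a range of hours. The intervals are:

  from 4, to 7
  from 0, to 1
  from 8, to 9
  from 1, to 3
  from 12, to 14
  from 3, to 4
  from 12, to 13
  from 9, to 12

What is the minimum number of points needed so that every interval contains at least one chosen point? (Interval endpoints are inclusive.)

Sorted: [0,1] [1,3] [3,4] [4,7] [8,9] [9,12] [12,13] [12,14]
{[0,1],[1,3]} hit by 1; {[3,4],[4,7]} hit by 4; {[8,9],[9,12]} hit by 9; {[12,13],[12,14]} hit by 13.
Points: 1, 4, 9, 13 (4 total).

4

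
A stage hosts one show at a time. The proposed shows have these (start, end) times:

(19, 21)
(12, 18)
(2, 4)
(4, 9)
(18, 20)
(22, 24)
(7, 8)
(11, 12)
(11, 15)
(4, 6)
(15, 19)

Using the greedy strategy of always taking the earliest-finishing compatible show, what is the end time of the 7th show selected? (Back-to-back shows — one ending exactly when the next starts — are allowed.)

24

Sort by end time and greedily take each interval whose start is ≥ the last chosen end.
Sorted by end: (2,4)  (4,6)  (7,8)  (4,9)  (11,12)  (11,15)  (12,18)  (15,19)  (18,20)  (19,21)  (22,24)
take (2,4); take (4,6); take (7,8); take (11,12); take (12,18); take (18,20); take (22,24).
Selected: (2,4) (4,6) (7,8) (11,12) (12,18) (18,20) (22,24)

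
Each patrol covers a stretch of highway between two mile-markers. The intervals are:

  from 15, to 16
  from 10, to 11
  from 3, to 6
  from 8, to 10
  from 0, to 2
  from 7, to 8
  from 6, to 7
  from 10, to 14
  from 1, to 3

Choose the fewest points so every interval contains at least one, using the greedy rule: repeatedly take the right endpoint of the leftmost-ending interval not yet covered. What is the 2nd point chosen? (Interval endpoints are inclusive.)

By right end: [0,2]  [1,3]  [3,6]  [6,7]  [7,8]  [8,10]  [10,11]  [10,14]  [15,16]
[0,2] uncovered → point at 2; [3,6] uncovered → point at 6; [7,8] uncovered → point at 8; [10,11] uncovered → point at 11; [15,16] uncovered → point at 16.
Points: 2, 6, 8, 11, 16 (5 total).

6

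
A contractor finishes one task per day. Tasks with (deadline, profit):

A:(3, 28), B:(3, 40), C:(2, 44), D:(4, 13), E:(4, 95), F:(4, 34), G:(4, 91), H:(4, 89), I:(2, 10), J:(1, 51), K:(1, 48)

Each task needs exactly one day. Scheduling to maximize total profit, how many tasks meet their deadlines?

4

Sort by profit descending; place each in the latest free slot ≤ its deadline.
By profit: E(d4,95), G(d4,91), H(d4,89), J(d1,51), K(d1,48), C(d2,44), B(d3,40), F(d4,34), A(d3,28), D(d4,13), I(d2,10)
E→slot 4; G→slot 3; H→slot 2; J→slot 1; K skipped; C skipped; B skipped; F skipped; A skipped; D skipped; I skipped.
4 of 11 scheduled.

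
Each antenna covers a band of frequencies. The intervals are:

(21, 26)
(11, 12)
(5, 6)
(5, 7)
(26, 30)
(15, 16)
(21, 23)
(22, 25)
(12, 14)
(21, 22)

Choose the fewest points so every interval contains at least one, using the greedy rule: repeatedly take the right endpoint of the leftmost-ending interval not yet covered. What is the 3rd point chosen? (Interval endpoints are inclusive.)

Sort by right endpoint; whenever an interval is uncovered, place a point at its right end.
Sorted: [5,6] [5,7] [11,12] [12,14] [15,16] [21,22] [21,23] [22,25] [21,26] [26,30]
{[5,6],[5,7]} hit by 6; {[11,12],[12,14]} hit by 12; {[15,16]} hit by 16; {[21,22],[21,23],[22,25],[21,26]} hit by 22; {[26,30]} hit by 30.
Points: 6, 12, 16, 22, 30 (5 total).

16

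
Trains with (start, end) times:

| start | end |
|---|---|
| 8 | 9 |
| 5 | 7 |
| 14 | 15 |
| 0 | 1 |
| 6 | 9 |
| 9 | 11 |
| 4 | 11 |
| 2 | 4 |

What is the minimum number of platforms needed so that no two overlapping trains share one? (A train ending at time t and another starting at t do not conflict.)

3

starts: [0, 2, 4, 5, 6, 8, 9, 14]
ends:   [1, 4, 7, 9, 9, 11, 11, 15]
s0→1 e1→0 s2→1 e4→0 s4→1 s5→2 s6→3  — peak 3.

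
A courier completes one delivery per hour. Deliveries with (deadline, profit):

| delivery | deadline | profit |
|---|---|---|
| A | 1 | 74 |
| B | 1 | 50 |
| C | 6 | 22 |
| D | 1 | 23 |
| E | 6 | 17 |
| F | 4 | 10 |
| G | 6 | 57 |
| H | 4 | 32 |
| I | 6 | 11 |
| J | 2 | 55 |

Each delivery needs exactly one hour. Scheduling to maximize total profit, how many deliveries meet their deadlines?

6

Take jobs in profit order; each goes to the latest open slot no later than its deadline.
Profit order: A=74 G=57 J=55 B=50 H=32 D=23 C=22 E=17 I=11 F=10
Assign: A→slot 1, G→slot 6, J→slot 2, B skipped, H→slot 4, D skipped, C→slot 5, E→slot 3, I skipped, F skipped.
Slots: [1:A] [2:J] [3:E] [4:H] [5:C] [6:G]
6 of 10 scheduled.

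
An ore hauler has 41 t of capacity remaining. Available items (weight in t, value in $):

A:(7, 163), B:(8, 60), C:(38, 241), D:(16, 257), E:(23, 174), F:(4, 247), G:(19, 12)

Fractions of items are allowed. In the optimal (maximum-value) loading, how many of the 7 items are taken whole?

3

Order: F (247/4=61.75) > A (163/7=23.29) > D (257/16=16.06) > E (174/23=7.57) > B (60/8=7.50) > C (241/38=6.34) > G (12/19=0.63)
Fill: take F (4 @ 247) → take A (7 @ 163) → take D (16 @ 257) → take 14/23 of E → 105.91; 41/41 used.
3 item(s) taken whole; one partial (take 14/23 of E).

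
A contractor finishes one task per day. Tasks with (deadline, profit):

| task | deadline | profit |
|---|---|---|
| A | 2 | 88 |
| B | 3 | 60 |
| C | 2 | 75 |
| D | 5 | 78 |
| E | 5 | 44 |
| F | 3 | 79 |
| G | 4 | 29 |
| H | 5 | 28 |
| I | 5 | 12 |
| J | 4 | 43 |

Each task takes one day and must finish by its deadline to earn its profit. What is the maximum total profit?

364

Take jobs in profit order; each goes to the latest open slot no later than its deadline.
Profit order: A=88 F=79 D=78 C=75 B=60 E=44 J=43 G=29 H=28 I=12
Assign: A→slot 2, F→slot 3, D→slot 5, C→slot 1, B skipped, E→slot 4, J skipped, G skipped, H skipped, I skipped.
Slots: [1:C] [2:A] [3:F] [4:E] [5:D]
Profit = 75 + 88 + 79 + 44 + 78 = 364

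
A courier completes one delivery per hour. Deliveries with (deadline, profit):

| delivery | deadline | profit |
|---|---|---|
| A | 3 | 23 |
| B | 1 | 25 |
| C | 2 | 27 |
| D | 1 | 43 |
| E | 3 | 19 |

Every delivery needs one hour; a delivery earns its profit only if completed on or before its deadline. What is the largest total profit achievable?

93

By profit: D(d1,43), C(d2,27), B(d1,25), A(d3,23), E(d3,19)
D→slot 1; C→slot 2; B skipped; A→slot 3; E skipped.
Profit = 43 + 27 + 23 = 93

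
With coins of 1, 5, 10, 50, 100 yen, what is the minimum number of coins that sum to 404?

8

Greedy: take as many of the largest coin as possible, then repeat with the remainder.
404 = 4×100 + 4×1
Total coins = 4 + 4 = 8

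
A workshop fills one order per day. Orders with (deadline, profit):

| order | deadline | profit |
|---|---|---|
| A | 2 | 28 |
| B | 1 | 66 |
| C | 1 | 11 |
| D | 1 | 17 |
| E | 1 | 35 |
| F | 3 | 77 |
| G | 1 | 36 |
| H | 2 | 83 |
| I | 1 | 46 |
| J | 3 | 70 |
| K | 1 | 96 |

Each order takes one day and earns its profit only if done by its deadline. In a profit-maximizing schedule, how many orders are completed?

3

By profit: K(d1,96), H(d2,83), F(d3,77), J(d3,70), B(d1,66), I(d1,46), G(d1,36), E(d1,35), A(d2,28), D(d1,17), C(d1,11)
K→slot 1; H→slot 2; F→slot 3; J skipped; B skipped; I skipped; G skipped; E skipped; A skipped; D skipped; C skipped.
3 of 11 scheduled.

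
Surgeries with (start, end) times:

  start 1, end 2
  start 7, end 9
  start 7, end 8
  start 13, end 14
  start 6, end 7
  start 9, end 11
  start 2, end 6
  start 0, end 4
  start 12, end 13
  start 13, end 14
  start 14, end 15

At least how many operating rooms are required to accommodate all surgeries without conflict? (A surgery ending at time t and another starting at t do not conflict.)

2

Events (time:±→running): 0:+→1 1:+→2 … peak 2.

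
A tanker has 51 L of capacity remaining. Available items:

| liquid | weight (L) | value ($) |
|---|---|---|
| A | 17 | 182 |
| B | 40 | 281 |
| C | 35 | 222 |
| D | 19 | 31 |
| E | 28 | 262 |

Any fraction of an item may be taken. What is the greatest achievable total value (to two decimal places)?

Greedy by value/weight ratio, highest first.
Ratios (sorted): A 10.71, E 9.36, B 7.03, C 6.34, D 1.63
take A (17 @ 182); take E (28 @ 262); take 6/40 of B → 42.15. Capacity used 51/51.
Total value = 486.15

486.15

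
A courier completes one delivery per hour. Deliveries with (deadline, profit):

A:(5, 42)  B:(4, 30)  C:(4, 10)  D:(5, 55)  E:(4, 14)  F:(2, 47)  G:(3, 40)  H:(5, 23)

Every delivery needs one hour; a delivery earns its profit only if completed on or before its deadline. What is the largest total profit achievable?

214

Take jobs in profit order; each goes to the latest open slot no later than its deadline.
Profit order: D=55 F=47 A=42 G=40 B=30 H=23 E=14 C=10
Assign: D→slot 5, F→slot 2, A→slot 4, G→slot 3, B→slot 1, H skipped, E skipped, C skipped.
Slots: [1:B] [2:F] [3:G] [4:A] [5:D]
Profit = 30 + 47 + 40 + 42 + 55 = 214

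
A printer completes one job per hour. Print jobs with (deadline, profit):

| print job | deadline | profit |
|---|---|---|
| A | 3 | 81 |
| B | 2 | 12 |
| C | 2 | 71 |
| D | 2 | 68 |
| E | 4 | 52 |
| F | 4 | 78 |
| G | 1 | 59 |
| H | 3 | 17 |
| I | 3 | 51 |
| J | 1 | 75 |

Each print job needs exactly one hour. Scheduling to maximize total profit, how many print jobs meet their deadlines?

4

Sort by profit descending; place each in the latest free slot ≤ its deadline.
By profit: A(d3,81), F(d4,78), J(d1,75), C(d2,71), D(d2,68), G(d1,59), E(d4,52), I(d3,51), H(d3,17), B(d2,12)
A→slot 3; F→slot 4; J→slot 1; C→slot 2; D skipped; G skipped; E skipped; I skipped; H skipped; B skipped.
4 of 10 scheduled.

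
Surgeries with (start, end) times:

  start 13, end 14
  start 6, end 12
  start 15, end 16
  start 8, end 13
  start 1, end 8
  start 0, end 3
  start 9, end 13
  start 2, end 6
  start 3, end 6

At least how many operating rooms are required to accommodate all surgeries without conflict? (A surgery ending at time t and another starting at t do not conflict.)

Count concurrent intervals with a sweep; the peak is the room count.
Events (time:±→running): 0:+→1 1:+→2 2:+→3 … peak 3.

3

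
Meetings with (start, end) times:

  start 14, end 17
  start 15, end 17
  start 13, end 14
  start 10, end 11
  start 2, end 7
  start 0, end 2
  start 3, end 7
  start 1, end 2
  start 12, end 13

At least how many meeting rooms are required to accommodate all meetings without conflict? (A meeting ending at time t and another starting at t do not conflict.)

Count concurrent intervals with a sweep; the peak is the room count.
starts: [0, 1, 2, 3, 10, 12, 13, 14, 15]
ends:   [2, 2, 7, 7, 11, 13, 14, 17, 17]
s0→1 s1→2  — peak 2.

2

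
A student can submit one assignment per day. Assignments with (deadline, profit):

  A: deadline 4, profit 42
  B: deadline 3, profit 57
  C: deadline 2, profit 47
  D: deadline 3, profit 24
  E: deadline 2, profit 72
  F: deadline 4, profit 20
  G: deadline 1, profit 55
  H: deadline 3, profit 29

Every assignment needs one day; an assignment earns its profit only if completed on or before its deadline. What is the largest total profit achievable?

Sort by profit descending; place each in the latest free slot ≤ its deadline.
Profit order: E=72 B=57 G=55 C=47 A=42 H=29 D=24 F=20
Assign: E→slot 2, B→slot 3, G→slot 1, C skipped, A→slot 4, H skipped, D skipped, F skipped.
Slots: [1:G] [2:E] [3:B] [4:A]
Profit = 55 + 72 + 57 + 42 = 226

226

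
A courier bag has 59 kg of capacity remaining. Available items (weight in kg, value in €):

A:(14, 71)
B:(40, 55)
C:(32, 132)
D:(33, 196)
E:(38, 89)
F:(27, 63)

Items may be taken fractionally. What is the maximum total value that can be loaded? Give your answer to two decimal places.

Greedy by value/weight ratio, highest first.
Order: D (196/33=5.94) > A (71/14=5.07) > C (132/32=4.12) > E (89/38=2.34) > F (63/27=2.33) > B (55/40=1.38)
Fill: take D (33 @ 196) → take A (14 @ 71) → take 12/32 of C → 49.50; 59/59 used.
Total value = 316.50

316.50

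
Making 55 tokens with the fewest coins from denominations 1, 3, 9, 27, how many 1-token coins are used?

Use the largest denomination that fits, subtract, and repeat.
55 − 2×27→1 − 1×1→0
Count of 1: 1

1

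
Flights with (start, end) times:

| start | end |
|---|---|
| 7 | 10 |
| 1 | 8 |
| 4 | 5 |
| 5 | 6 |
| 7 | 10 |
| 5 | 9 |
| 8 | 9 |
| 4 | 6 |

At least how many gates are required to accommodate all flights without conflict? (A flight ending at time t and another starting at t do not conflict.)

Count concurrent intervals with a sweep; the peak is the room count.
starts: [1, 4, 4, 5, 5, 7, 7, 8]
ends:   [5, 6, 6, 8, 9, 9, 10, 10]
s1→1 s4→2 s4→3 e5→2 s5→3 s5→4  — peak 4.

4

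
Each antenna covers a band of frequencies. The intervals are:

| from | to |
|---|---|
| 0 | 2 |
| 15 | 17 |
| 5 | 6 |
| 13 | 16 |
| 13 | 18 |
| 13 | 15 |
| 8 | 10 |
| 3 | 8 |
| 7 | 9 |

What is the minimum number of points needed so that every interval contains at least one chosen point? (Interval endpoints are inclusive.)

Sorted: [0,2] [5,6] [3,8] [7,9] [8,10] [13,15] [13,16] [15,17] [13,18]
{[0,2]} hit by 2; {[5,6],[3,8]} hit by 6; {[7,9],[8,10]} hit by 9; {[13,15],[13,16],[15,17],[13,18]} hit by 15.
Points: 2, 6, 9, 15 (4 total).

4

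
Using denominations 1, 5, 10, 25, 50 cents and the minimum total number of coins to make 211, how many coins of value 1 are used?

1

211 − 4×50→11 − 1×10→1 − 1×1→0
Count of 1: 1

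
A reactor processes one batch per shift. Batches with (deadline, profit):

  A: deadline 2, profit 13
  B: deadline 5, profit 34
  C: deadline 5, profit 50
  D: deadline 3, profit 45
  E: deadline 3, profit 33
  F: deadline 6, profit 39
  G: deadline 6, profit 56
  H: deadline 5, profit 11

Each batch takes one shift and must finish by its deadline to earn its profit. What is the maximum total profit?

Sort by profit descending; place each in the latest free slot ≤ its deadline.
By profit: G(d6,56), C(d5,50), D(d3,45), F(d6,39), B(d5,34), E(d3,33), A(d2,13), H(d5,11)
G→slot 6; C→slot 5; D→slot 3; F→slot 4; B→slot 2; E→slot 1; A skipped; H skipped.
Profit = 33 + 34 + 45 + 39 + 50 + 56 = 257

257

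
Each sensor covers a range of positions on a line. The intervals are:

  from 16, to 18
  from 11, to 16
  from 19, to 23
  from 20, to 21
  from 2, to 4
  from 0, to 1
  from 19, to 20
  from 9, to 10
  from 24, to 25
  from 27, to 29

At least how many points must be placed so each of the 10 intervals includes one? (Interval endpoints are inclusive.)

7

Sorted: [0,1] [2,4] [9,10] [11,16] [16,18] [19,20] [20,21] [19,23] [24,25] [27,29]
{[0,1]} hit by 1; {[2,4]} hit by 4; {[9,10]} hit by 10; {[11,16],[16,18]} hit by 16; {[19,20],[20,21],[19,23]} hit by 20; {[24,25]} hit by 25; {[27,29]} hit by 29.
Points: 1, 4, 10, 16, 20, 25, 29 (7 total).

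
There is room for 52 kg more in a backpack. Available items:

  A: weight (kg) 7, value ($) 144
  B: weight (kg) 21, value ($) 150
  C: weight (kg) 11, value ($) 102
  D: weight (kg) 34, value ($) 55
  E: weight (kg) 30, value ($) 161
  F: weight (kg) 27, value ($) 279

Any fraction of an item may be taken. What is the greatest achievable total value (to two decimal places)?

575.00

Greedy by value/weight ratio, highest first.
Ratios (sorted): A 20.57, F 10.33, C 9.27, B 7.14, E 5.37, D 1.62
take A (7 @ 144); take F (27 @ 279); take C (11 @ 102); take 7/21 of B → 50.00. Capacity used 52/52.
Total value = 575.00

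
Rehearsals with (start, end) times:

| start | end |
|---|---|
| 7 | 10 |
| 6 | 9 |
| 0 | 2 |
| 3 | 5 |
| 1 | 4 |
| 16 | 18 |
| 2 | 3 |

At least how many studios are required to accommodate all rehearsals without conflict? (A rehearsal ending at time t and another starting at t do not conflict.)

2

Events (time:±→running): 0:+→1 1:+→2 … peak 2.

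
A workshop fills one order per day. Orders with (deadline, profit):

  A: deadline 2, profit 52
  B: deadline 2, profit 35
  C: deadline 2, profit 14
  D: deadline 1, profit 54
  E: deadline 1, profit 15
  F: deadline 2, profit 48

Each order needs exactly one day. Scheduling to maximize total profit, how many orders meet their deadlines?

Sort by profit descending; place each in the latest free slot ≤ its deadline.
Profit order: D=54 A=52 F=48 B=35 E=15 C=14
Assign: D→slot 1, A→slot 2, F skipped, B skipped, E skipped, C skipped.
Slots: [1:D] [2:A]
2 of 6 scheduled.

2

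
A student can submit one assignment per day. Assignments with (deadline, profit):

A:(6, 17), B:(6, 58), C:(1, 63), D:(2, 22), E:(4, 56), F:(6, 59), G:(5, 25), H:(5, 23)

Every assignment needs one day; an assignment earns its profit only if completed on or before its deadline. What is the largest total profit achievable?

284

Take jobs in profit order; each goes to the latest open slot no later than its deadline.
By profit: C(d1,63), F(d6,59), B(d6,58), E(d4,56), G(d5,25), H(d5,23), D(d2,22), A(d6,17)
C→slot 1; F→slot 6; B→slot 5; E→slot 4; G→slot 3; H→slot 2; D skipped; A skipped.
Profit = 63 + 23 + 25 + 56 + 58 + 59 = 284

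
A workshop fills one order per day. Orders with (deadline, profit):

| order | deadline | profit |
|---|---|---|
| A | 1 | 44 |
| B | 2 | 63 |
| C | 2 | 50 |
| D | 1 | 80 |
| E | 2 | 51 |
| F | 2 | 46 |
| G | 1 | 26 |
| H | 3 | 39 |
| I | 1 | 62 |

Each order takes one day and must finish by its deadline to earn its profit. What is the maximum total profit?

182

Sort by profit descending; place each in the latest free slot ≤ its deadline.
Profit order: D=80 B=63 I=62 E=51 C=50 F=46 A=44 H=39 G=26
Assign: D→slot 1, B→slot 2, I skipped, E skipped, C skipped, F skipped, A skipped, H→slot 3, G skipped.
Slots: [1:D] [2:B] [3:H]
Profit = 80 + 63 + 39 = 182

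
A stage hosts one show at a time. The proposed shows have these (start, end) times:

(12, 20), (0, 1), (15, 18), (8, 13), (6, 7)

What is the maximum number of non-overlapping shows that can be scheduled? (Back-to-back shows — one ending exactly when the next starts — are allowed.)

4

Sorted by end: (0,1)  (6,7)  (8,13)  (15,18)  (12,20)
take (0,1); take (6,7); take (8,13); take (15,18).
Selected 4 shows.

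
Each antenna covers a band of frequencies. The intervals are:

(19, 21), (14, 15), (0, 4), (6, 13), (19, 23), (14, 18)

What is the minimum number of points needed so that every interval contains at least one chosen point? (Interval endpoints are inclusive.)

4

Sort by right endpoint; whenever an interval is uncovered, place a point at its right end.
By right end: [0,4]  [6,13]  [14,15]  [14,18]  [19,21]  [19,23]
[0,4] uncovered → point at 4; [6,13] uncovered → point at 13; [14,15] uncovered → point at 15; [19,21] uncovered → point at 21.
Points: 4, 13, 15, 21 (4 total).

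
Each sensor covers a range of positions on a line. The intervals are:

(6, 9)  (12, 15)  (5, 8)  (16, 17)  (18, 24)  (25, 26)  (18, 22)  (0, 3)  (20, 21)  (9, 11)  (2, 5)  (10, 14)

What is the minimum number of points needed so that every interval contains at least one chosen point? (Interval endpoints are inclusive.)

7

By right end: [0,3]  [2,5]  [5,8]  [6,9]  [9,11]  [10,14]  [12,15]  [16,17]  [20,21]  [18,22]  [18,24]  [25,26]
[0,3] uncovered → point at 3; [5,8] uncovered → point at 8; [9,11] uncovered → point at 11; [12,15] uncovered → point at 15; [16,17] uncovered → point at 17; [20,21] uncovered → point at 21; [25,26] uncovered → point at 26.
Points: 3, 8, 11, 15, 17, 21, 26 (7 total).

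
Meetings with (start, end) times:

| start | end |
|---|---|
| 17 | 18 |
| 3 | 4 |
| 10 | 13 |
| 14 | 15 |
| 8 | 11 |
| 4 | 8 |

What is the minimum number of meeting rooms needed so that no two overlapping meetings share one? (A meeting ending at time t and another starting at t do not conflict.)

The answer is the maximum number of intervals overlapping at any instant.
Events (time:±→running): 3:+→1 4:-→0 4:+→1 8:-→0 8:+→1 10:+→2 … peak 2.

2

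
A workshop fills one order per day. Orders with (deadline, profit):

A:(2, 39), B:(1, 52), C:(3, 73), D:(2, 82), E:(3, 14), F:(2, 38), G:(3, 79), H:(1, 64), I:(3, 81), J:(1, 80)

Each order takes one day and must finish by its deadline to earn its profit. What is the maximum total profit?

243

By profit: D(d2,82), I(d3,81), J(d1,80), G(d3,79), C(d3,73), H(d1,64), B(d1,52), A(d2,39), F(d2,38), E(d3,14)
D→slot 2; I→slot 3; J→slot 1; G skipped; C skipped; H skipped; B skipped; A skipped; F skipped; E skipped.
Profit = 80 + 82 + 81 = 243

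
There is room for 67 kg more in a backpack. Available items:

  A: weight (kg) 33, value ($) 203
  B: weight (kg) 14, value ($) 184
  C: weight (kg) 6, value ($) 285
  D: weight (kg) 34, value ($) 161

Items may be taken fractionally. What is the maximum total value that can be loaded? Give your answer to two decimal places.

738.29

Order: C (285/6=47.50) > B (184/14=13.14) > A (203/33=6.15) > D (161/34=4.74)
Fill: take C (6 @ 285) → take B (14 @ 184) → take A (33 @ 203) → take 14/34 of D → 66.29; 67/67 used.
Total value = 738.29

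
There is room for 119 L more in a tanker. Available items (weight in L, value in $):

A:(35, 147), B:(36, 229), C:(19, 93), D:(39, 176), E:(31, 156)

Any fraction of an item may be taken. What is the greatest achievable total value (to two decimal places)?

626.92

Greedy by value/weight ratio, highest first.
Order: B (229/36=6.36) > E (156/31=5.03) > C (93/19=4.89) > D (176/39=4.51) > A (147/35=4.20)
Fill: take B (36 @ 229) → take E (31 @ 156) → take C (19 @ 93) → take 33/39 of D → 148.92; 119/119 used.
Total value = 626.92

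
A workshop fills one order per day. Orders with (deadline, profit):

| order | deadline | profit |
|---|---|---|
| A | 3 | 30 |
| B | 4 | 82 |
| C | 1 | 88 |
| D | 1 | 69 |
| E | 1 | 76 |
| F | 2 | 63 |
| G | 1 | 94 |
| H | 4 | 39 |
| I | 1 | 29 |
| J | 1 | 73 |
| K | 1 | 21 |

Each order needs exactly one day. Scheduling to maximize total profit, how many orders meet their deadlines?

4

Take jobs in profit order; each goes to the latest open slot no later than its deadline.
By profit: G(d1,94), C(d1,88), B(d4,82), E(d1,76), J(d1,73), D(d1,69), F(d2,63), H(d4,39), A(d3,30), I(d1,29), K(d1,21)
G→slot 1; C skipped; B→slot 4; E skipped; J skipped; D skipped; F→slot 2; H→slot 3; A skipped; I skipped; K skipped.
4 of 11 scheduled.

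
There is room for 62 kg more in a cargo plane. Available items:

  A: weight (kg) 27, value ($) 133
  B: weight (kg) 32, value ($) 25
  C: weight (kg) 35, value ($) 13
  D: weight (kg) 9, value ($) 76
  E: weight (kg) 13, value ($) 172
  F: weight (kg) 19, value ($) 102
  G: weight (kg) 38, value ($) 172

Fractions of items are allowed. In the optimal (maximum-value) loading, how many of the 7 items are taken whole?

Greedy by value/weight ratio, highest first.
Ratios (sorted): E 13.23, D 8.44, F 5.37, A 4.93, G 4.53, B 0.78, C 0.37
take E (13 @ 172); take D (9 @ 76); take F (19 @ 102); take 21/27 of A → 103.44. Capacity used 62/62.
3 item(s) taken whole; one partial (take 21/27 of A).

3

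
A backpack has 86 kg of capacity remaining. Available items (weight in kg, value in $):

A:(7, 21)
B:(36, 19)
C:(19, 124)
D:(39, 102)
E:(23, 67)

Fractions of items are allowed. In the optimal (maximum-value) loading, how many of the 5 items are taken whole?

3

Ratios (sorted): C 6.53, A 3.00, E 2.91, D 2.62, B 0.53
take C (19 @ 124); take A (7 @ 21); take E (23 @ 67); take 37/39 of D → 96.77. Capacity used 86/86.
3 item(s) taken whole; one partial (take 37/39 of D).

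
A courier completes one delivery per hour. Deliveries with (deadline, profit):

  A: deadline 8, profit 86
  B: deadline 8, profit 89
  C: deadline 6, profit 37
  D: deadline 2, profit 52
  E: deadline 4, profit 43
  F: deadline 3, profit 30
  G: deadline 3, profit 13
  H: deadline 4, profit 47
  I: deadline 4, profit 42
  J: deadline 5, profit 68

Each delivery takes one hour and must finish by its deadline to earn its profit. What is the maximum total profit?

464

Take jobs in profit order; each goes to the latest open slot no later than its deadline.
Profit order: B=89 A=86 J=68 D=52 H=47 E=43 I=42 C=37 F=30 G=13
Assign: B→slot 8, A→slot 7, J→slot 5, D→slot 2, H→slot 4, E→slot 3, I→slot 1, C→slot 6, F skipped, G skipped.
Slots: [1:I] [2:D] [3:E] [4:H] [5:J] [6:C] [7:A] [8:B]
Profit = 42 + 52 + 43 + 47 + 68 + 37 + 86 + 89 = 464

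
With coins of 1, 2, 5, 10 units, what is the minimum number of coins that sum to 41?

5

Use the largest denomination that fits, subtract, and repeat.
41 = 4×10 + 1×1
Total coins = 4 + 1 = 5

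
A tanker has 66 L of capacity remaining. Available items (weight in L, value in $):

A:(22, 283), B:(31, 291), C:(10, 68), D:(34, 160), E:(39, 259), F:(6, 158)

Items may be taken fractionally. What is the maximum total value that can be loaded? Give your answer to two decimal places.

779.60

Sort by value per unit weight and fill in that order.
Ratios (sorted): F 26.33, A 12.86, B 9.39, C 6.80, E 6.64, D 4.71
take F (6 @ 158); take A (22 @ 283); take B (31 @ 291); take 7/10 of C → 47.60. Capacity used 66/66.
Total value = 779.60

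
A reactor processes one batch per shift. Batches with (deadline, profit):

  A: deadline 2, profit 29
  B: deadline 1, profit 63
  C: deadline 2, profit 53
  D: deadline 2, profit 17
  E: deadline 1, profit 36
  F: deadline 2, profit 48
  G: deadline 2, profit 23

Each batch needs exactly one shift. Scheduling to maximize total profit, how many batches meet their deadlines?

2

Sort by profit descending; place each in the latest free slot ≤ its deadline.
Profit order: B=63 C=53 F=48 E=36 A=29 G=23 D=17
Assign: B→slot 1, C→slot 2, F skipped, E skipped, A skipped, G skipped, D skipped.
Slots: [1:B] [2:C]
2 of 7 scheduled.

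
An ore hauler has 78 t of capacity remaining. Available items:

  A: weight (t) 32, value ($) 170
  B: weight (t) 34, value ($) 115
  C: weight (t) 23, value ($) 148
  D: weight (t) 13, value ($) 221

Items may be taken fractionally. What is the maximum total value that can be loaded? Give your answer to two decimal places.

Greedy by value/weight ratio, highest first.
Order: D (221/13=17.00) > C (148/23=6.43) > A (170/32=5.31) > B (115/34=3.38)
Fill: take D (13 @ 221) → take C (23 @ 148) → take A (32 @ 170) → take 10/34 of B → 33.82; 78/78 used.
Total value = 572.82

572.82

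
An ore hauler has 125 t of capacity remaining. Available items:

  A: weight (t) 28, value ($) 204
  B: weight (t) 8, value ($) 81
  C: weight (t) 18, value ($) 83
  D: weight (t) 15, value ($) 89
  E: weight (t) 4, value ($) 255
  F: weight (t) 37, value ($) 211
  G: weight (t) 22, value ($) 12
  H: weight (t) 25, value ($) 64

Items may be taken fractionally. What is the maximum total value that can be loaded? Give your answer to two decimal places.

961.40

Ratios (sorted): E 63.75, B 10.12, A 7.29, D 5.93, F 5.70, C 4.61, H 2.56, G 0.55
take E (4 @ 255); take B (8 @ 81); take A (28 @ 204); take D (15 @ 89); take F (37 @ 211); take C (18 @ 83); take 15/25 of H → 38.40. Capacity used 125/125.
Total value = 961.40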